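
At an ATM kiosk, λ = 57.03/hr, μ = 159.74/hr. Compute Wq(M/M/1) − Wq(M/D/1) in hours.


ρ = 57.03/159.74 = 0.3570
Wq(M/M/1) = ρ/(μ−λ) = 0.3570/102.71 = 0.003476 hr
Wq(M/D/1) = ρ/(2(μ−λ)) = 0.001738 hr
Savings = 0.003476 − 0.001738 = 0.001738 hr

Final: 0.001738 hr


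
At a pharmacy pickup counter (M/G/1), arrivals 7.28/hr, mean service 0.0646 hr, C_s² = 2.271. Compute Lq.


ρ = λ·E[S] = 7.28·0.0646 = 0.4703
Lq = ρ²(1+C_s²)/(2(1−ρ)) = 0.2212·(1+2.271)/(2·0.5297)
= 0.2212·3.2710/1.0594 = 0.68287

Final: 0.68287


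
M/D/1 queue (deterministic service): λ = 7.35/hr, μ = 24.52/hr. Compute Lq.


ρ = 7.35/24.52 = 0.2998
M/D/1: Lq = ρ²/(2(1−ρ)) = 0.08985/(2·0.7002) = 0.06416

Final: 0.06416


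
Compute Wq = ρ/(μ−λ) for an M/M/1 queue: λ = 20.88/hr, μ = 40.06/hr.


ρ = 20.88/40.06 = 0.5212
Wq = ρ/(μ−λ) = 0.5212/(40.06 − 20.88) = 0.5212/19.18 = 0.02718 hr

Final: 0.02718 hr


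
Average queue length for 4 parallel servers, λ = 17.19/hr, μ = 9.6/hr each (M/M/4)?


a = λ/μ = 1.7906; ρ = a/4 = 0.4477
P₀ = 0.163233
Lq = P₀·a^c·ρ / (c!·(1−ρ)²) = 0.163233·10.28060·0.4477/(24·0.30508)
= 0.10260

Final: 0.10260


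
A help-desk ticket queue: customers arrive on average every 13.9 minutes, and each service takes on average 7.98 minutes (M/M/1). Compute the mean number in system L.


λ = 60/13.9 = 4.3165 /hr
μ = 60/7.98 = 7.5188 /hr
ρ = λ/μ = 4.3165/7.5188 = 0.5741
L = ρ/(1−ρ) = 0.5741/0.4259 = 1.3480

Final: 1.3480


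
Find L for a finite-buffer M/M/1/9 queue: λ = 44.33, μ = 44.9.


ρ = 44.33/44.9 = 0.9873
L = ρ[1 − (K+1)ρ^K + Kρ^(K+1)] / [(1−ρ)(1−ρ^(K+1))]
Numerator: 0.9873·(1 − 10·0.891379 + 9·0.880063) = 0.006691
Denominator: (0.01269)·(0.119937) = 0.001523
L = 0.006691/0.001523 = 4.3946

Final: 4.3946


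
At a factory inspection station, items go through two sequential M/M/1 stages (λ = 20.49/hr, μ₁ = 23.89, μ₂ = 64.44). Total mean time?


Each node sees arrival rate λ = 20.49/hr (tandem ⇒ throughput preserved).
W₁ = 1/(μ₁−λ) = 1/(23.89−20.49) = 0.29412 hr
W₂ = 1/(μ₂−λ) = 1/(64.44−20.49) = 0.02275 hr
W_total = W₁ + W₂ = 0.29412 + 0.02275 = 0.31687 hr

Final: 0.31687 hr


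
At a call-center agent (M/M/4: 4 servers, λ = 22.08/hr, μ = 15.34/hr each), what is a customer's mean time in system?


a = 1.4394; ρ = 0.3598; P₀ = 0.235202
Lq = P₀·a^c·ρ/(c!(1−ρ)²) = 0.03694
Wq = Lq/λ = 0.03694/22.08 = 0.001673 hr
W = Wq + 1/μ = 0.001673 + 0.06519 = 0.06686 hr

Final: 0.06686 hr


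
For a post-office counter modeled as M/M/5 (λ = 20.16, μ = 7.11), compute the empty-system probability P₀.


a = λ/μ = 20.16/7.11 = 2.8354; ρ = a/c = 0.5671
Σ_{k=0}^{4} a^k/k! (terms k=0..4) = 1.00000 + 2.83544 + 4.01987 + 3.79937 + 2.69322 = 14.34791
Tail: a^5/(5!(1−ρ)) = 183.27559/(120·0.4329) = 3.52797
P₀ = 1/(14.34791 + 3.52797) = 1/17.87587 = 0.055941

Final: 0.055941


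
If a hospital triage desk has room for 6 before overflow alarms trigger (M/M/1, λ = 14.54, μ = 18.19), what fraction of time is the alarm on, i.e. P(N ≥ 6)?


ρ = 14.54/18.19 = 0.7993
P(N ≥ n) = ρ^n = 0.7993^6 = 0.260850

Final: 0.260850


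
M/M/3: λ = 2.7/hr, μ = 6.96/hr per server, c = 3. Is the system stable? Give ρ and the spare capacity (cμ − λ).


Total capacity cμ = 3·6.96 = 20.88/hr
ρ = λ/(cμ) = 2.7/20.88 = 0.1293
Stable ⇔ ρ < 1: YES
Spare capacity = cμ − λ = 20.88 − 2.7 = 18.18/hr

Final: ρ = 0.1293; stable; margin = 18.18/hr


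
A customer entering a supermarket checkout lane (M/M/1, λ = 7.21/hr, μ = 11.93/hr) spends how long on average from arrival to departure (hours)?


W = 1/(μ−λ) = 1/(11.93 − 7.21) = 1/4.72 = 0.2119 hr

Final: 0.2119 hr


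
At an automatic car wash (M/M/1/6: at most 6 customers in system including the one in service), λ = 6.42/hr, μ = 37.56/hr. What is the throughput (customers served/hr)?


ρ = 0.1709; P_K = (1−ρ)ρ^6/(1−ρ^7) = 0.00002068
λ_eff = λ(1 − P_K) = 6.42·(1 − 0.00002068) = 6.42·0.999979 = 6.4199 /hr

Final: 6.4199 /hr


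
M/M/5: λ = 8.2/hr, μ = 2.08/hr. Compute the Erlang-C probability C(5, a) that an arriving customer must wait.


a = λ/μ = 3.9423; ρ = a/5 = 0.7885
P₀ = 0.014184 (from M/M/c formula)
C(c,a) = [a^c/(c!(1−ρ))]·P₀ = [952.25352/(120·0.2115)]·0.014184
= 37.51302·0.014184 = 0.532081

Final: 0.532081


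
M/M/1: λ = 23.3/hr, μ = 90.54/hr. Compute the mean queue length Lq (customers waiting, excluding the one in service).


ρ = 23.3/90.54 = 0.2573
Lq = ρ²/(1−ρ) = 0.06623/0.7427 = 0.08918

Final: 0.08918


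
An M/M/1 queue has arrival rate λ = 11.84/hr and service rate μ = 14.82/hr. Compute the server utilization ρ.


ρ = λ/μ = 11.84/14.82 = 0.7989

Final: 0.7989


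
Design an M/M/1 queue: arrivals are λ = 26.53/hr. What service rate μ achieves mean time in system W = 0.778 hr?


W = 1/(μ−λ) ⇒ μ − λ = 1/W = 1/0.778 = 1.2853
μ = λ + 1/W = 26.53 + 1.2853 = 27.8153 per hr

Final: 27.8153 /hr


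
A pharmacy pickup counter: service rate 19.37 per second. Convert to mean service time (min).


Mean service time = 1/μ = 1/19.37 second = 0.05163 second
In minutes: 0.05163 × 0.0166667 = 0.0008604 min

Final: 0.0008604 min


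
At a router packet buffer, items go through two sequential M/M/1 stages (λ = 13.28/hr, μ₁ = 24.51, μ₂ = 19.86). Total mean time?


Each node sees arrival rate λ = 13.28/hr (tandem ⇒ throughput preserved).
W₁ = 1/(μ₁−λ) = 1/(24.51−13.28) = 0.08905 hr
W₂ = 1/(μ₂−λ) = 1/(19.86−13.28) = 0.15198 hr
W_total = W₁ + W₂ = 0.08905 + 0.15198 = 0.24102 hr

Final: 0.24102 hr


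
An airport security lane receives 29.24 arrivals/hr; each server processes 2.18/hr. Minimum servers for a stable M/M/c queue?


Stability requires cμ > λ ⇔ c > λ/μ.
λ/μ = 29.24/2.18 = 13.4128
Minimum integer c = ⌊13.4128⌋ + 1 = 14
Check: 14·2.18 = 30.52 > 29.24, while 13·2.18 = 28.34 ≤ 29.24

Final: 14 servers


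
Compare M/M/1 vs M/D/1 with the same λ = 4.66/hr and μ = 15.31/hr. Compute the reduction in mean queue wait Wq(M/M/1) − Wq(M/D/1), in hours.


ρ = 4.66/15.31 = 0.3044
Wq(M/M/1) = ρ/(μ−λ) = 0.3044/10.65 = 0.02858 hr
Wq(M/D/1) = ρ/(2(μ−λ)) = 0.01429 hr
Savings = 0.02858 − 0.01429 = 0.01429 hr

Final: 0.01429 hr


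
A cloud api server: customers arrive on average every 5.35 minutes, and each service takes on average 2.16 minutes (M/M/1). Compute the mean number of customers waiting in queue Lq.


λ = 60/5.35 = 11.2150 /hr
μ = 60/2.16 = 27.7778 /hr
ρ = λ/μ = 11.2150/27.7778 = 0.4037
Lq = ρ²/(1−ρ) = 0.1630/0.5963 = 0.2734

Final: 0.2734


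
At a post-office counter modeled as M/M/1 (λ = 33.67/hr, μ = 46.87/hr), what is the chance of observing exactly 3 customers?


ρ = 33.67/46.87 = 0.7184
P_n = (1−ρ)·ρ^n = (1 − 0.7184)·0.7184^3 = 0.2816·0.370719 = 0.104406

Final: 0.104406


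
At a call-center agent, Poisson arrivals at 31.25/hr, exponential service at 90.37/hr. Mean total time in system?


W = 1/(μ−λ) = 1/(90.37 − 31.25) = 1/59.12 = 0.01691 hr

Final: 0.01691 hr


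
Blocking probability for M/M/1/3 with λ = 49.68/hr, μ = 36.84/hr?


ρ = λ/μ = 49.68/36.84 = 1.3485
P_K = (1−ρ)ρ^K/(1−ρ^(K+1)) = (-0.3485·2.452369)/(1 − 3.307104)
= -0.854735/-2.307104 = 0.370479

Final: 0.370479


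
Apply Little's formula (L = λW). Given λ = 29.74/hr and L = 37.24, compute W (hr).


W = L/λ = 37.24/29.74 = 1.2522 hr

Final: 1.2522 hr


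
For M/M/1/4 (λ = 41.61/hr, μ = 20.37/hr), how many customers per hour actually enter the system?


ρ = 2.0427; P_K = (1−ρ)ρ^4/(1−ρ^5) = 0.525222
λ_eff = λ(1 − P_K) = 41.61·(1 − 0.525222) = 41.61·0.474778 = 19.7555 /hr

Final: 19.7555 /hr


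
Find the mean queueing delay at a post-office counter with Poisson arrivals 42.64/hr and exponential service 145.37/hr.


ρ = 42.64/145.37 = 0.2933
Wq = ρ/(μ−λ) = 0.2933/(145.37 − 42.64) = 0.2933/102.73 = 0.002855 hr

Final: 0.002855 hr


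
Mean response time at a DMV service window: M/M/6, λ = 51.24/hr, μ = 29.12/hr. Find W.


a = 1.7596; ρ = 0.2933; P₀ = 0.171995
Lq = P₀·a^c·ρ/(c!(1−ρ)²) = 0.004163
Wq = Lq/λ = 0.004163/51.24 = 0.00008125 hr
W = Wq + 1/μ = 0.00008125 + 0.03434 = 0.03442 hr

Final: 0.03442 hr


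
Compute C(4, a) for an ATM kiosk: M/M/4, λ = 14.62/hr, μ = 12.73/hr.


a = λ/μ = 1.1485; ρ = a/4 = 0.2871
P₀ = 0.316245 (from M/M/c formula)
C(c,a) = [a^c/(c!(1−ρ))]·P₀ = [1.73971/(24·0.7129)]·0.316245
= 0.10168·0.316245 = 0.032157

Final: 0.032157


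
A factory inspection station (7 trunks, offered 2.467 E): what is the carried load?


B(7,2.467) = 0.009398 (Erlang-B)
Carried load = a(1 − B) = 2.467·(1 − 0.009398) = 2.467·0.990602 = 2.4438 E

Final: 2.4438 Erlangs


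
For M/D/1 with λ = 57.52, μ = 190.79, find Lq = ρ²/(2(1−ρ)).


ρ = 57.52/190.79 = 0.3015
M/D/1: Lq = ρ²/(2(1−ρ)) = 0.09089/(2·0.6985) = 0.06506

Final: 0.06506


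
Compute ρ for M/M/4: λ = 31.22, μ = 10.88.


ρ = λ/(cμ) = 31.22/(4·10.88) = 31.22/43.52 = 0.7174

Final: 0.7174


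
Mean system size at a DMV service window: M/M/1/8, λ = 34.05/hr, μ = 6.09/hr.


ρ = 34.05/6.09 = 5.5911
L = ρ[1 − (K+1)ρ^K + Kρ^(K+1)] / [(1−ρ)(1−ρ^(K+1))]
Numerator: 5.5911·(1 − 9·954989.483146 + 8·5339473.218575) = 190774386.154317
Denominator: (-4.5911)·(-5339472.218575) = 24514227.131587
L = 190774386.154317/24514227.131587 = 7.7822

Final: 7.7822


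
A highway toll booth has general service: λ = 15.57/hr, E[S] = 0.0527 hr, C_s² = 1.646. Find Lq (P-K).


ρ = λ·E[S] = 15.57·0.0527 = 0.8205
Lq = ρ²(1+C_s²)/(2(1−ρ)) = 0.6733·(1+1.646)/(2·0.1795)
= 0.6733·2.6460/0.3589 = 4.96350

Final: 4.96350


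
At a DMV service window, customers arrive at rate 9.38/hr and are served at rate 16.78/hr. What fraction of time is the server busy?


ρ = λ/μ = 9.38/16.78 = 0.5590

Final: 0.5590


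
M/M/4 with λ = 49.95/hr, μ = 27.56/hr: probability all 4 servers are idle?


a = λ/μ = 49.95/27.56 = 1.8124; ρ = a/c = 0.4531
Σ_{k=0}^{3} a^k/k! (terms k=0..3) = 1.00000 + 1.81241 + 1.64241 + 0.99224 = 5.44706
Tail: a^4/(4!(1−ρ)) = 10.79009/(24·0.5469) = 0.82207
P₀ = 1/(5.44706 + 0.82207) = 1/6.26913 = 0.159512

Final: 0.159512


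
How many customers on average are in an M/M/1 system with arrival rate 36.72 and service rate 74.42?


ρ = λ/μ = 36.72/74.42 = 0.4934
L = ρ/(1−ρ) = 0.4934/(1 − 0.4934) = 0.4934/0.5066 = 0.9740

Final: 0.9740


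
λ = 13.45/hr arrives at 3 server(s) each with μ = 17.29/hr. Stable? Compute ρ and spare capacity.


Total capacity cμ = 3·17.29 = 51.87/hr
ρ = λ/(cμ) = 13.45/51.87 = 0.2593
Stable ⇔ ρ < 1: YES
Spare capacity = cμ − λ = 51.87 − 13.45 = 38.42/hr

Final: ρ = 0.2593; stable; margin = 38.42/hr


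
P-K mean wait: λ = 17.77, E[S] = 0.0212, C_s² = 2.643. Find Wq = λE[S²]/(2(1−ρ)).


ρ = λ·E[S] = 17.77·0.0212 = 0.3767
E[S²] = E[S]²(1+C_s²) = 0.0212²·(1+2.643) = 0.001637
Wq = λ·E[S²]/(2(1−ρ)) = 17.77·0.001637/(2·0.6233) = 0.02334 hr

Final: 0.02334 hr


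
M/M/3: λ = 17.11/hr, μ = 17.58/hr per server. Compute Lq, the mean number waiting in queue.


a = λ/μ = 0.9733; ρ = a/3 = 0.3244
P₀ = 0.373926
Lq = P₀·a^c·ρ / (c!·(1−ρ)²) = 0.373926·0.92192·0.3244/(6·0.45641)
= 0.04084

Final: 0.04084


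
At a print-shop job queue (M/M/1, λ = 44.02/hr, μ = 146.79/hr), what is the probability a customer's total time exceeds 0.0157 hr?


W ~ Exponential(μ−λ) for M/M/1.
μ − λ = 146.79 − 44.02 = 102.7700
P(W > t) = e^{−(μ−λ)t} = e^{−1.6135} = 0.199191

Final: 0.199191


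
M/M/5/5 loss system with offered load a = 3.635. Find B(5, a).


B(c,a) = (a^c/c!) / Σ_{k=0}^{c} a^k/k!
a^5/5! = 5.288601
Σ terms (k=0..5): 1.00000 + 3.63500 + 6.60661 + 8.00501 + 7.27455 + 5.28860 = 31.809781
B = 5.288601/31.809781 = 0.166257

Final: 0.166257


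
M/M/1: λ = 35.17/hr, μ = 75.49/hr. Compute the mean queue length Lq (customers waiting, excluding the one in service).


ρ = 35.17/75.49 = 0.4659
Lq = ρ²/(1−ρ) = 0.2171/0.5341 = 0.4064

Final: 0.4064


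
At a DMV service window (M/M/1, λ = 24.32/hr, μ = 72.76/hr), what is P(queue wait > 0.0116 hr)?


ρ = 24.32/72.76 = 0.3342
P(Wq > t) = ρ·e^{−(μ−λ)t} = 0.3342·e^{−0.5619}
= 0.3342·0.570123 = 0.190563

Final: 0.190563


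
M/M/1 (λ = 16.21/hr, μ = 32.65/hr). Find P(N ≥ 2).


ρ = 16.21/32.65 = 0.4965
P(N ≥ n) = ρ^n = 0.4965^2 = 0.246490

Final: 0.246490


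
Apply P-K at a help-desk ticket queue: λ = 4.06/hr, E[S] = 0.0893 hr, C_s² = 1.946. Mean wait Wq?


ρ = λ·E[S] = 4.06·0.0893 = 0.3626
E[S²] = E[S]²(1+C_s²) = 0.0893²·(1+1.946) = 0.023493
Wq = λ·E[S²]/(2(1−ρ)) = 4.06·0.023493/(2·0.6374) = 0.07482 hr

Final: 0.07482 hr


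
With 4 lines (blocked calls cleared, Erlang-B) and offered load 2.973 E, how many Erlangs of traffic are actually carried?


B(4,2.973) = 0.203102 (Erlang-B)
Carried load = a(1 − B) = 2.973·(1 − 0.203102) = 2.973·0.796898 = 2.3692 E

Final: 2.3692 Erlangs


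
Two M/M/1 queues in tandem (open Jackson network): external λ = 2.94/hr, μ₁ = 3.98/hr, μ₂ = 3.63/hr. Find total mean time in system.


Each node sees arrival rate λ = 2.94/hr (tandem ⇒ throughput preserved).
W₁ = 1/(μ₁−λ) = 1/(3.98−2.94) = 0.96154 hr
W₂ = 1/(μ₂−λ) = 1/(3.63−2.94) = 1.44928 hr
W_total = W₁ + W₂ = 0.96154 + 1.44928 = 2.41081 hr

Final: 2.41081 hr


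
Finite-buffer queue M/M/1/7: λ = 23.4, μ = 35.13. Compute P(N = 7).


ρ = λ/μ = 23.4/35.13 = 0.6661
P_K = (1−ρ)ρ^K/(1−ρ^(K+1)) = (0.3339·0.058179)/(1 − 0.038753)
= 0.019426/0.961247 = 0.020209

Final: 0.020209


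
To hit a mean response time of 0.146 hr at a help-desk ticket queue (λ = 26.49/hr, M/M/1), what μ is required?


W = 1/(μ−λ) ⇒ μ − λ = 1/W = 1/0.146 = 6.8493
μ = λ + 1/W = 26.49 + 6.8493 = 33.3393 per hr

Final: 33.3393 /hr


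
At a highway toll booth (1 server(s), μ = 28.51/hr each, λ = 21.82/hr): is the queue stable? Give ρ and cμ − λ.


Total capacity cμ = 1·28.51 = 28.51/hr
ρ = λ/(cμ) = 21.82/28.51 = 0.7653
Stable ⇔ ρ < 1: YES
Spare capacity = cμ − λ = 28.51 − 21.82 = 6.69/hr

Final: ρ = 0.7653; stable; margin = 6.69/hr


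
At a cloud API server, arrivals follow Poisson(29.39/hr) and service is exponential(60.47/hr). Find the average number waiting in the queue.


ρ = 29.39/60.47 = 0.4860
Lq = ρ²/(1−ρ) = 0.2362/0.5140 = 0.4596

Final: 0.4596


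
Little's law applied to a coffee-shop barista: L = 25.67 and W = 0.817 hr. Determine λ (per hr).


λ = L/W = 25.67/0.817 = 31.4198 /hr

Final: 31.4198 /hr


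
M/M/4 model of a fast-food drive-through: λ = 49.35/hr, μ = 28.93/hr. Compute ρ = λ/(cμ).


ρ = λ/(cμ) = 49.35/(4·28.93) = 49.35/115.72 = 0.4265

Final: 0.4265


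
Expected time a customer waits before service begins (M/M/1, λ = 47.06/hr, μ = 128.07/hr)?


ρ = 47.06/128.07 = 0.3675
Wq = ρ/(μ−λ) = 0.3675/(128.07 − 47.06) = 0.3675/81.01 = 0.004536 hr

Final: 0.004536 hr


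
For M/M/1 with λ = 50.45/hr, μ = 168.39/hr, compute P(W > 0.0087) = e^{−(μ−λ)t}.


W ~ Exponential(μ−λ) for M/M/1.
μ − λ = 168.39 − 50.45 = 117.9400
P(W > t) = e^{−(μ−λ)t} = e^{−1.0261} = 0.358410

Final: 0.358410


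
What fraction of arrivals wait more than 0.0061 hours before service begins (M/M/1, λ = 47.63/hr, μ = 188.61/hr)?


ρ = 47.63/188.61 = 0.2525
P(Wq > t) = ρ·e^{−(μ−λ)t} = 0.2525·e^{−0.8600}
= 0.2525·0.423171 = 0.106864

Final: 0.106864


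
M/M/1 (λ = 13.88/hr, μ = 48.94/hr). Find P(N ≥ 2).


ρ = 13.88/48.94 = 0.2836
P(N ≥ n) = ρ^n = 0.2836^2 = 0.080436

Final: 0.080436


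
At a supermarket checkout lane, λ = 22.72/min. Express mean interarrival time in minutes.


Mean interarrival time = 1/λ = 1/22.72 minute = 0.04401 minute
In minutes: 0.04401 × 1 = 0.04401 min

Final: 0.04401 min


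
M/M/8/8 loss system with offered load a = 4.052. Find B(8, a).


B(c,a) = (a^c/c!) / Σ_{k=0}^{c} a^k/k!
a^8/8! = 1.802333
Σ terms (k=0..8): 1.00000 + 4.05200 + 8.20935 + 11.08810 + 11.23224 + 9.10261 + 6.14730 + 3.55841 + 1.80233 = 56.192338
B = 1.802333/56.192338 = 0.032074

Final: 0.032074


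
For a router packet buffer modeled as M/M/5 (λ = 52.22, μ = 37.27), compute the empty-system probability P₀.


a = λ/μ = 52.22/37.27 = 1.4011; ρ = a/c = 0.2802
Σ_{k=0}^{4} a^k/k! (terms k=0..4) = 1.00000 + 1.40113 + 0.98158 + 0.45844 + 0.16058 = 4.00173
Tail: a^5/(5!(1−ρ)) = 5.39992/(120·0.7198) = 0.06252
P₀ = 1/(4.00173 + 0.06252) = 1/4.06425 = 0.246048

Final: 0.246048


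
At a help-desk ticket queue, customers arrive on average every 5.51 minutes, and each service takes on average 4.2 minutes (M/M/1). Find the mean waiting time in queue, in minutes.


λ = 60/5.51 = 10.8893 /hr
μ = 60/4.2 = 14.2857 /hr
ρ = λ/μ = 10.8893/14.2857 = 0.7623
Wq = ρ/(μ−λ) = 0.7623/(14.2857−10.8893) = 0.22443 hr
In minutes: 0.22443·60 = 13.466 min

Final: 13.466 min


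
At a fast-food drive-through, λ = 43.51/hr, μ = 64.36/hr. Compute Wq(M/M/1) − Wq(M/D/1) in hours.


ρ = 43.51/64.36 = 0.6760
Wq(M/M/1) = ρ/(μ−λ) = 0.6760/20.85 = 0.03242 hr
Wq(M/D/1) = ρ/(2(μ−λ)) = 0.01621 hr
Savings = 0.03242 − 0.01621 = 0.01621 hr

Final: 0.01621 hr


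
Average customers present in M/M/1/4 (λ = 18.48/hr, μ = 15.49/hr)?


ρ = 18.48/15.49 = 1.1930
L = ρ[1 − (K+1)ρ^K + Kρ^(K+1)] / [(1−ρ)(1−ρ^(K+1))]
Numerator: 1.1930·(1 − 5·2.025826 + 4·2.416867) = 0.642250
Denominator: (-0.1930)·(-1.416867) = 0.273495
L = 0.642250/0.273495 = 2.3483

Final: 2.3483


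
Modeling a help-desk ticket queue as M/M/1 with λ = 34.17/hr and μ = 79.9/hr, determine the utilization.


ρ = λ/μ = 34.17/79.9 = 0.4277

Final: 0.4277


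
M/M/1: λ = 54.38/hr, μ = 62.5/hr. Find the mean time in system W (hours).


W = 1/(μ−λ) = 1/(62.5 − 54.38) = 1/8.12 = 0.1232 hr

Final: 0.1232 hr


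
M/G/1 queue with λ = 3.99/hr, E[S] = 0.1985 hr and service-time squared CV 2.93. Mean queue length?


ρ = λ·E[S] = 3.99·0.1985 = 0.7920
Lq = ρ²(1+C_s²)/(2(1−ρ)) = 0.6273·(1+2.93)/(2·0.2080)
= 0.6273·3.9300/0.4160 = 5.92649

Final: 5.92649


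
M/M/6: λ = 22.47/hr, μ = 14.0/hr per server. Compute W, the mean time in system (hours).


a = 1.6050; ρ = 0.2675; P₀ = 0.200813
Lq = P₀·a^c·ρ/(c!(1−ρ)²) = 0.002377
Wq = Lq/λ = 0.002377/22.47 = 0.0001058 hr
W = Wq + 1/μ = 0.0001058 + 0.07143 = 0.07153 hr

Final: 0.07153 hr


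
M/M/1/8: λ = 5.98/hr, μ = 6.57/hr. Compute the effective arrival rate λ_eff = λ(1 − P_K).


ρ = 0.9102; P_K = (1−ρ)ρ^8/(1−ρ^9) = 0.074056
λ_eff = λ(1 − P_K) = 5.98·(1 − 0.074056) = 5.98·0.925944 = 5.5371 /hr

Final: 5.5371 /hr


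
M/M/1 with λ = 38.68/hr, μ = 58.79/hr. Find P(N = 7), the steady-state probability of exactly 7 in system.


ρ = 38.68/58.79 = 0.6579
P_n = (1−ρ)·ρ^n = (1 − 0.6579)·0.6579^7 = 0.3421·0.053368 = 0.018255

Final: 0.018255


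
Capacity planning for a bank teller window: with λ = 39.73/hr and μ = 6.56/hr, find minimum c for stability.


Stability requires cμ > λ ⇔ c > λ/μ.
λ/μ = 39.73/6.56 = 6.0564
Minimum integer c = ⌊6.0564⌋ + 1 = 7
Check: 7·6.56 = 45.92 > 39.73, while 6·6.56 = 39.36 ≤ 39.73

Final: 7 servers


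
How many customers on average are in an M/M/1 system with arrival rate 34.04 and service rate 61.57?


ρ = λ/μ = 34.04/61.57 = 0.5529
L = ρ/(1−ρ) = 0.5529/(1 − 0.5529) = 0.5529/0.4471 = 1.2365

Final: 1.2365


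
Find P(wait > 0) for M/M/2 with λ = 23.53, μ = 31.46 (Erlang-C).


a = λ/μ = 0.7479; ρ = a/2 = 0.3740
P₀ = 0.455639 (from M/M/c formula)
C(c,a) = [a^c/(c!(1−ρ))]·P₀ = [0.55941/(2·0.6260)]·0.455639
= 0.44679·0.455639 = 0.203573

Final: 0.203573


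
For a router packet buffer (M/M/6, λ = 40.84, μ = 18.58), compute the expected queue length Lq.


a = λ/μ = 2.1981; ρ = a/6 = 0.3663
P₀ = 0.110727
Lq = P₀·a^c·ρ / (c!·(1−ρ)²) = 0.110727·112.78209·0.3663/(720·0.40152)
= 0.01582

Final: 0.01582


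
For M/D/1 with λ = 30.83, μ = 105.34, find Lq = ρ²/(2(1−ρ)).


ρ = 30.83/105.34 = 0.2927
M/D/1: Lq = ρ²/(2(1−ρ)) = 0.08566/(2·0.7073) = 0.06055

Final: 0.06055


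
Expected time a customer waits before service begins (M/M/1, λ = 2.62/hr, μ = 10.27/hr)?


ρ = 2.62/10.27 = 0.2551
Wq = ρ/(μ−λ) = 0.2551/(10.27 − 2.62) = 0.2551/7.65 = 0.03335 hr

Final: 0.03335 hr


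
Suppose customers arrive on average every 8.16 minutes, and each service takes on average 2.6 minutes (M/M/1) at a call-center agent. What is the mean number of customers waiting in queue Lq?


λ = 60/8.16 = 7.3529 /hr
μ = 60/2.6 = 23.0769 /hr
ρ = λ/μ = 7.3529/23.0769 = 0.3186
Lq = ρ²/(1−ρ) = 0.1015/0.6814 = 0.1490

Final: 0.1490


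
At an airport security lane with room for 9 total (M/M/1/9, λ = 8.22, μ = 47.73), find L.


ρ = 8.22/47.73 = 0.1722
L = ρ[1 − (K+1)ρ^K + Kρ^(K+1)] / [(1−ρ)(1−ρ^(K+1))]
Numerator: 0.1722·(1 − 10·0.0000001333 + 9·0.00000002295) = 0.172219
Denominator: (0.8278)·(1.000000) = 0.827781
L = 0.172219/0.827781 = 0.2080

Final: 0.2080


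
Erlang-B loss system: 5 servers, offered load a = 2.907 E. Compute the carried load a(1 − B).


B(5,2.907) = 0.102172 (Erlang-B)
Carried load = a(1 − B) = 2.907·(1 − 0.102172) = 2.907·0.897828 = 2.6100 E

Final: 2.6100 Erlangs


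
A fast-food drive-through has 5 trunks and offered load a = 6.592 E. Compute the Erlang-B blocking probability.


B(c,a) = (a^c/c!) / Σ_{k=0}^{c} a^k/k!
a^5/5! = 103.730088
Σ terms (k=0..5): 1.00000 + 6.59200 + 21.72723 + 47.74197 + 78.67877 + 103.73009 = 259.470060
B = 103.730088/259.470060 = 0.399777

Final: 0.399777


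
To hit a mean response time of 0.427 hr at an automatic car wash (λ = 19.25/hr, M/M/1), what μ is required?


W = 1/(μ−λ) ⇒ μ − λ = 1/W = 1/0.427 = 2.3419
μ = λ + 1/W = 19.25 + 2.3419 = 21.5919 per hr

Final: 21.5919 /hr


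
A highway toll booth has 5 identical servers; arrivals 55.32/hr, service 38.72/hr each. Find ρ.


ρ = λ/(cμ) = 55.32/(5·38.72) = 55.32/193.60 = 0.2857

Final: 0.2857


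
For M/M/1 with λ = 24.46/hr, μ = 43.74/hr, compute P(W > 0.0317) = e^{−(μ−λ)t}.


W ~ Exponential(μ−λ) for M/M/1.
μ − λ = 43.74 − 24.46 = 19.2800
P(W > t) = e^{−(μ−λ)t} = e^{−0.6112} = 0.542712

Final: 0.542712


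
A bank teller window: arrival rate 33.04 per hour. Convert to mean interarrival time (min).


Mean interarrival time = 1/λ = 1/33.04 hour = 0.03027 hour
In minutes: 0.03027 × 60 = 1.8160 min

Final: 1.8160 min


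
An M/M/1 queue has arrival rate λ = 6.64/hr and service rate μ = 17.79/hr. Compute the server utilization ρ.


ρ = λ/μ = 6.64/17.79 = 0.3732

Final: 0.3732


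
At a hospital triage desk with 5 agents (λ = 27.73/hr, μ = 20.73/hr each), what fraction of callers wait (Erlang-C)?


a = λ/μ = 1.3377; ρ = a/5 = 0.2675
P₀ = 0.262231 (from M/M/c formula)
C(c,a) = [a^c/(c!(1−ρ))]·P₀ = [4.28305/(120·0.7325)]·0.262231
= 0.04873·0.262231 = 0.012778

Final: 0.012778


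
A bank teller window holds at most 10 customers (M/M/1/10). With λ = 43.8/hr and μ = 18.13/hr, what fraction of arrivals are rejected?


ρ = λ/μ = 43.8/18.13 = 2.4159
P_K = (1−ρ)ρ^K/(1−ρ^(K+1)) = (-1.4159·6772.719109)/(1 − 16362.112353)
= -9589.393245/-16361.112353 = 0.586109

Final: 0.586109


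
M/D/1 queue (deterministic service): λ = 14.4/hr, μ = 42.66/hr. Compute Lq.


ρ = 14.4/42.66 = 0.3376
M/D/1: Lq = ρ²/(2(1−ρ)) = 0.1139/(2·0.6624) = 0.08600

Final: 0.08600


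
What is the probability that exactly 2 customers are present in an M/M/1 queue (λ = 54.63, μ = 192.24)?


ρ = 54.63/192.24 = 0.2842
P_n = (1−ρ)·ρ^n = (1 − 0.2842)·0.2842^2 = 0.7158·0.080756 = 0.057807

Final: 0.057807


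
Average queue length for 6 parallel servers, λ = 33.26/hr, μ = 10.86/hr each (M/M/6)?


a = λ/μ = 3.0626; ρ = a/6 = 0.5104
P₀ = 0.045888
Lq = P₀·a^c·ρ / (c!·(1−ρ)²) = 0.045888·825.19107·0.5104/(720·0.23967)
= 0.11201

Final: 0.11201


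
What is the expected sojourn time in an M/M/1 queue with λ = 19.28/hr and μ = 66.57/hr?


W = 1/(μ−λ) = 1/(66.57 − 19.28) = 1/47.29 = 0.02115 hr

Final: 0.02115 hr


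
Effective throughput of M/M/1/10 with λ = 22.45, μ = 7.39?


ρ = 3.0379; P_K = (1−ρ)ρ^10/(1−ρ^11) = 0.670827
λ_eff = λ(1 − P_K) = 22.45·(1 − 0.670827) = 22.45·0.329173 = 7.3899 /hr

Final: 7.3899 /hr


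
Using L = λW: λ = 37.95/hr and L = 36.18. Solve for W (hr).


W = L/λ = 36.18/37.95 = 0.9534 hr

Final: 0.9534 hr


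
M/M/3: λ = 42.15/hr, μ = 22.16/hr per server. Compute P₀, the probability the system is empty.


a = λ/μ = 42.15/22.16 = 1.9021; ρ = a/c = 0.6340
Σ_{k=0}^{2} a^k/k! (terms k=0..2) = 1.00000 + 1.90208 + 1.80895 = 4.71102
Tail: a^3/(3!(1−ρ)) = 6.88151/(6·0.3660) = 3.13387
P₀ = 1/(4.71102 + 3.13387) = 1/7.84489 = 0.127471

Final: 0.127471


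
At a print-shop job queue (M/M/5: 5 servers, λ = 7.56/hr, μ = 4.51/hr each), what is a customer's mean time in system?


a = 1.6763; ρ = 0.3353; P₀ = 0.186527
Lq = P₀·a^c·ρ/(c!(1−ρ)²) = 0.01561
Wq = Lq/λ = 0.01561/7.56 = 0.002065 hr
W = Wq + 1/μ = 0.002065 + 0.22173 = 0.22379 hr

Final: 0.22379 hr


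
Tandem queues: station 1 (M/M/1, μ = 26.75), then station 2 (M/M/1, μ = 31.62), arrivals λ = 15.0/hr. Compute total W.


Each node sees arrival rate λ = 15.0/hr (tandem ⇒ throughput preserved).
W₁ = 1/(μ₁−λ) = 1/(26.75−15.0) = 0.08511 hr
W₂ = 1/(μ₂−λ) = 1/(31.62−15.0) = 0.06017 hr
W_total = W₁ + W₂ = 0.08511 + 0.06017 = 0.14527 hr

Final: 0.14527 hr


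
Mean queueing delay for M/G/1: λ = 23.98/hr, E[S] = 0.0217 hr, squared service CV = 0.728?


ρ = λ·E[S] = 23.98·0.0217 = 0.5204
E[S²] = E[S]²(1+C_s²) = 0.0217²·(1+0.728) = 0.0008137
Wq = λ·E[S²]/(2(1−ρ)) = 23.98·0.0008137/(2·0.4796) = 0.02034 hr

Final: 0.02034 hr


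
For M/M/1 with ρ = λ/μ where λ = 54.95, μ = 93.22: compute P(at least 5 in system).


ρ = 54.95/93.22 = 0.5895
P(N ≥ n) = ρ^n = 0.5895^5 = 0.071169

Final: 0.071169


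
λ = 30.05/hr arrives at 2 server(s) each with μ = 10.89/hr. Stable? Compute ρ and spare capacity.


Total capacity cμ = 2·10.89 = 21.78/hr
ρ = λ/(cμ) = 30.05/21.78 = 1.3797
Stable ⇔ ρ < 1: NO
Spare capacity = cμ − λ = 21.78 − 30.05 = -8.27/hr

Final: ρ = 1.3797; unstable; margin = -8.27/hr


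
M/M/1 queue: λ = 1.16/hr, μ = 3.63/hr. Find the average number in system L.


ρ = λ/μ = 1.16/3.63 = 0.3196
L = ρ/(1−ρ) = 0.3196/(1 − 0.3196) = 0.3196/0.6804 = 0.4696

Final: 0.4696


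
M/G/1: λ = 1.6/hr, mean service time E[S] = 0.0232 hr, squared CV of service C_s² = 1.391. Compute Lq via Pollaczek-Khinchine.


ρ = λ·E[S] = 1.6·0.0232 = 0.03712
Lq = ρ²(1+C_s²)/(2(1−ρ)) = 0.001378·(1+1.391)/(2·0.9629)
= 0.001378·2.3910/1.9258 = 0.001711

Final: 0.001711


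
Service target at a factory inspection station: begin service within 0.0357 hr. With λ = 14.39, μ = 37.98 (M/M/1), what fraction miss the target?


ρ = 14.39/37.98 = 0.3789
P(Wq > t) = ρ·e^{−(μ−λ)t} = 0.3789·e^{−0.8422}
= 0.3789·0.430778 = 0.163215

Final: 0.163215


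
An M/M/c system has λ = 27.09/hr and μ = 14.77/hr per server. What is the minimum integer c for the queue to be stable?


Stability requires cμ > λ ⇔ c > λ/μ.
λ/μ = 27.09/14.77 = 1.8341
Minimum integer c = ⌊1.8341⌋ + 1 = 2
Check: 2·14.77 = 29.54 > 27.09, while 1·14.77 = 14.77 ≤ 27.09

Final: 2 servers


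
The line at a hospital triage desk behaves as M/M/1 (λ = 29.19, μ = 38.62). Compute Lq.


ρ = 29.19/38.62 = 0.7558
Lq = ρ²/(1−ρ) = 0.5713/0.2442 = 2.3396

Final: 2.3396


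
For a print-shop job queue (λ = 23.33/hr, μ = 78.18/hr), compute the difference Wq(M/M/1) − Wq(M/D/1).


ρ = 23.33/78.18 = 0.2984
Wq(M/M/1) = ρ/(μ−λ) = 0.2984/54.85 = 0.005441 hr
Wq(M/D/1) = ρ/(2(μ−λ)) = 0.002720 hr
Savings = 0.005441 − 0.002720 = 0.002720 hr

Final: 0.002720 hr


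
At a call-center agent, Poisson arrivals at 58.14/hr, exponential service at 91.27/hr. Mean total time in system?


W = 1/(μ−λ) = 1/(91.27 − 58.14) = 1/33.13 = 0.03018 hr

Final: 0.03018 hr


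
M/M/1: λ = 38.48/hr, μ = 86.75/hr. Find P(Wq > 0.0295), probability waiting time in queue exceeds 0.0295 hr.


ρ = 38.48/86.75 = 0.4436
P(Wq > t) = ρ·e^{−(μ−λ)t} = 0.4436·e^{−1.4240}
= 0.4436·0.240758 = 0.106794

Final: 0.106794


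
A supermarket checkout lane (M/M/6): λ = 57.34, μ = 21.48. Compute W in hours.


a = 2.6695; ρ = 0.4449; P₀ = 0.068711
Lq = P₀·a^c·ρ/(c!(1−ρ)²) = 0.04986
Wq = Lq/λ = 0.04986/57.34 = 0.0008696 hr
W = Wq + 1/μ = 0.0008696 + 0.04655 = 0.04742 hr

Final: 0.04742 hr


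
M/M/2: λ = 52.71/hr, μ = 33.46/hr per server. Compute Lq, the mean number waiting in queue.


a = λ/μ = 1.5753; ρ = a/2 = 0.7877
P₀ = 0.118783
Lq = P₀·a^c·ρ / (c!·(1−ρ)²) = 0.118783·2.48161·0.7877/(2·0.04509)
= 2.57465

Final: 2.57465


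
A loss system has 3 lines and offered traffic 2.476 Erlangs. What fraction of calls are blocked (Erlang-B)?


B(c,a) = (a^c/c!) / Σ_{k=0}^{c} a^k/k!
a^3/3! = 2.529884
Σ terms (k=0..3): 1.00000 + 2.47600 + 3.06529 + 2.52988 = 9.071172
B = 2.529884/9.071172 = 0.278893

Final: 0.278893


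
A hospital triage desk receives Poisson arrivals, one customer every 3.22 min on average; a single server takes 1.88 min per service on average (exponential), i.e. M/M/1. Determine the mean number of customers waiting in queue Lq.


λ = 60/3.22 = 18.6335 /hr
μ = 60/1.88 = 31.9149 /hr
ρ = λ/μ = 18.6335/31.9149 = 0.5839
Lq = ρ²/(1−ρ) = 0.3409/0.4161 = 0.8191

Final: 0.8191


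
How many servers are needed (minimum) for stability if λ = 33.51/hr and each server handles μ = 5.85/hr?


Stability requires cμ > λ ⇔ c > λ/μ.
λ/μ = 33.51/5.85 = 5.7282
Minimum integer c = ⌊5.7282⌋ + 1 = 6
Check: 6·5.85 = 35.10 > 33.51, while 5·5.85 = 29.25 ≤ 33.51

Final: 6 servers


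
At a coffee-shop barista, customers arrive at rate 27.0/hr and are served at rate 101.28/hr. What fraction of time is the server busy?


ρ = λ/μ = 27.0/101.28 = 0.2666

Final: 0.2666


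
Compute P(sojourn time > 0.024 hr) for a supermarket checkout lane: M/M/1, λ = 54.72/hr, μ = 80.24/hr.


W ~ Exponential(μ−λ) for M/M/1.
μ − λ = 80.24 − 54.72 = 25.5200
P(W > t) = e^{−(μ−λ)t} = e^{−0.6125} = 0.542005

Final: 0.542005


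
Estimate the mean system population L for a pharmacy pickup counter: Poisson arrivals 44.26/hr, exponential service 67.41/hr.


ρ = λ/μ = 44.26/67.41 = 0.6566
L = ρ/(1−ρ) = 0.6566/(1 − 0.6566) = 0.6566/0.3434 = 1.9119

Final: 1.9119


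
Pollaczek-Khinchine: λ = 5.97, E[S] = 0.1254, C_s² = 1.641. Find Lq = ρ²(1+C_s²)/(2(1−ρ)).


ρ = λ·E[S] = 5.97·0.1254 = 0.7486
Lq = ρ²(1+C_s²)/(2(1−ρ)) = 0.5605·(1+1.641)/(2·0.2514)
= 0.5605·2.6410/0.5027 = 2.94430

Final: 2.94430


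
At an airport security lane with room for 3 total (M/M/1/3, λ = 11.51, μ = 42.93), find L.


ρ = 11.51/42.93 = 0.2681
L = ρ[1 − (K+1)ρ^K + Kρ^(K+1)] / [(1−ρ)(1−ρ^(K+1))]
Numerator: 0.2681·(1 − 4·0.019273 + 3·0.005167) = 0.251598
Denominator: (0.7319)·(0.994833) = 0.728107
L = 0.251598/0.728107 = 0.3456

Final: 0.3456


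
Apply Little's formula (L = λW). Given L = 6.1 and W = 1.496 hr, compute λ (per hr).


λ = L/W = 6.1/1.496 = 4.0775 /hr

Final: 4.0775 /hr


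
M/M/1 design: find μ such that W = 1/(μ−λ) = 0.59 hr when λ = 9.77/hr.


W = 1/(μ−λ) ⇒ μ − λ = 1/W = 1/0.59 = 1.6949
μ = λ + 1/W = 9.77 + 1.6949 = 11.4649 per hr

Final: 11.4649 /hr


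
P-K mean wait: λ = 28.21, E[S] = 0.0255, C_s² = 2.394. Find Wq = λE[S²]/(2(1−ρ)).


ρ = λ·E[S] = 28.21·0.0255 = 0.7194
E[S²] = E[S]²(1+C_s²) = 0.0255²·(1+2.394) = 0.002207
Wq = λ·E[S²]/(2(1−ρ)) = 28.21·0.002207/(2·0.2806) = 0.11092 hr

Final: 0.11092 hr


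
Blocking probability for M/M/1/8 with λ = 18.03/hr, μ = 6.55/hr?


ρ = λ/μ = 18.03/6.55 = 2.7527
P_K = (1−ρ)ρ^K/(1−ρ^(K+1)) = (-1.7527·3296.365908)/(1 − 9073.813331)
= -5777.447423/-9072.813331 = 0.636787

Final: 0.636787


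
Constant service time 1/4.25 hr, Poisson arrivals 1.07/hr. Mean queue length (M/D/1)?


ρ = 1.07/4.25 = 0.2518
M/D/1: Lq = ρ²/(2(1−ρ)) = 0.06339/(2·0.7482) = 0.04236

Final: 0.04236


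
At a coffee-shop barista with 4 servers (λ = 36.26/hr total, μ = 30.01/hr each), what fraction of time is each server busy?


ρ = λ/(cμ) = 36.26/(4·30.01) = 36.26/120.04 = 0.3021

Final: 0.3021


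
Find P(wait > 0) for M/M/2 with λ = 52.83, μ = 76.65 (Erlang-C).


a = λ/μ = 0.6892; ρ = a/2 = 0.3446
P₀ = 0.487411 (from M/M/c formula)
C(c,a) = [a^c/(c!(1−ρ))]·P₀ = [0.47505/(2·0.6554)]·0.487411
= 0.36242·0.487411 = 0.176648

Final: 0.176648


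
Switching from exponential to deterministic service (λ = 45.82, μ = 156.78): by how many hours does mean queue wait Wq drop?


ρ = 45.82/156.78 = 0.2923
Wq(M/M/1) = ρ/(μ−λ) = 0.2923/110.96 = 0.002634 hr
Wq(M/D/1) = ρ/(2(μ−λ)) = 0.001317 hr
Savings = 0.002634 − 0.001317 = 0.001317 hr

Final: 0.001317 hr


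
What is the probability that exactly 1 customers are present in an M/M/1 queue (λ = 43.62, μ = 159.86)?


ρ = 43.62/159.86 = 0.2729
P_n = (1−ρ)·ρ^n = (1 − 0.2729)·0.2729^1 = 0.7271·0.272864 = 0.198409

Final: 0.198409


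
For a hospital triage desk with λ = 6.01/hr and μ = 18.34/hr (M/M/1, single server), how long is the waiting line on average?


ρ = 6.01/18.34 = 0.3277
Lq = ρ²/(1−ρ) = 0.1074/0.6723 = 0.1597

Final: 0.1597


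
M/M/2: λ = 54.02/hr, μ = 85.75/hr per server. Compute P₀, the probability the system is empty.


a = λ/μ = 54.02/85.75 = 0.6300; ρ = a/c = 0.3150
Σ_{k=0}^{1} a^k/k! (terms k=0..1) = 1.00000 + 0.62997 = 1.62997
Tail: a^2/(2!(1−ρ)) = 0.39686/(2·0.6850) = 0.28968
P₀ = 1/(1.62997 + 0.28968) = 1/1.91965 = 0.520929

Final: 0.520929


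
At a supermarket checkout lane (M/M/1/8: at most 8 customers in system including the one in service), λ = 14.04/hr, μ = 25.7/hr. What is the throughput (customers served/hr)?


ρ = 0.5463; P_K = (1−ρ)ρ^8/(1−ρ^9) = 0.003615
λ_eff = λ(1 − P_K) = 14.04·(1 − 0.003615) = 14.04·0.996385 = 13.9892 /hr

Final: 13.9892 /hr


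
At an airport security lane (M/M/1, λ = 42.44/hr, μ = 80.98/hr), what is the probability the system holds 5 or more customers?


ρ = 42.44/80.98 = 0.5241
P(N ≥ n) = ρ^n = 0.5241^5 = 0.039536

Final: 0.039536


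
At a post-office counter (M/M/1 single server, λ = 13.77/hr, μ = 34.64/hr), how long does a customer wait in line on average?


ρ = 13.77/34.64 = 0.3975
Wq = ρ/(μ−λ) = 0.3975/(34.64 − 13.77) = 0.3975/20.87 = 0.01905 hr

Final: 0.01905 hr


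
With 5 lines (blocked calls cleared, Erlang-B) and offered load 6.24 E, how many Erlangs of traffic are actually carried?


B(5,6.24) = 0.376832 (Erlang-B)
Carried load = a(1 − B) = 6.24·(1 − 0.376832) = 6.24·0.623168 = 3.8886 E

Final: 3.8886 Erlangs


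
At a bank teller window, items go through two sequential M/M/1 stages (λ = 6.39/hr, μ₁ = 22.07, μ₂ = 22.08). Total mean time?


Each node sees arrival rate λ = 6.39/hr (tandem ⇒ throughput preserved).
W₁ = 1/(μ₁−λ) = 1/(22.07−6.39) = 0.06378 hr
W₂ = 1/(μ₂−λ) = 1/(22.08−6.39) = 0.06373 hr
W_total = W₁ + W₂ = 0.06378 + 0.06373 = 0.12751 hr

Final: 0.12751 hr


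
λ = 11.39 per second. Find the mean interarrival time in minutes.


Mean interarrival time = 1/λ = 1/11.39 second = 0.08780 second
In minutes: 0.08780 × 0.0166667 = 0.001463 min

Final: 0.001463 min


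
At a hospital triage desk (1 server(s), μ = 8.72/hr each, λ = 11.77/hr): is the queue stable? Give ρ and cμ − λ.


Total capacity cμ = 1·8.72 = 8.72/hr
ρ = λ/(cμ) = 11.77/8.72 = 1.3498
Stable ⇔ ρ < 1: NO
Spare capacity = cμ − λ = 8.72 − 11.77 = -3.05/hr

Final: ρ = 1.3498; unstable; margin = -3.05/hr


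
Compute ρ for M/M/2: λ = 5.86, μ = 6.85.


ρ = λ/(cμ) = 5.86/(2·6.85) = 5.86/13.70 = 0.4277

Final: 0.4277


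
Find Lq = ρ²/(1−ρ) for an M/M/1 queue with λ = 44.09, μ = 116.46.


ρ = 44.09/116.46 = 0.3786
Lq = ρ²/(1−ρ) = 0.1433/0.6214 = 0.2306

Final: 0.2306


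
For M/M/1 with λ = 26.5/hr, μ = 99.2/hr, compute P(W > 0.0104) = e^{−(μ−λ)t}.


W ~ Exponential(μ−λ) for M/M/1.
μ − λ = 99.2 − 26.5 = 72.7000
P(W > t) = e^{−(μ−λ)t} = e^{−0.7561} = 0.469503

Final: 0.469503


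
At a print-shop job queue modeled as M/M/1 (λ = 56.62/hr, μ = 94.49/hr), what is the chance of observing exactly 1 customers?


ρ = 56.62/94.49 = 0.5992
P_n = (1−ρ)·ρ^n = (1 − 0.5992)·0.5992^1 = 0.4008·0.599217 = 0.240156

Final: 0.240156


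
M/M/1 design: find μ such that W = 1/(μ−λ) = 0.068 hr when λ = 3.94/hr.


W = 1/(μ−λ) ⇒ μ − λ = 1/W = 1/0.068 = 14.7059
μ = λ + 1/W = 3.94 + 14.7059 = 18.6459 per hr

Final: 18.6459 /hr


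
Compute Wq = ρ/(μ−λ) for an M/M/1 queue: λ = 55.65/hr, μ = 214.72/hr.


ρ = 55.65/214.72 = 0.2592
Wq = ρ/(μ−λ) = 0.2592/(214.72 − 55.65) = 0.2592/159.07 = 0.001629 hr

Final: 0.001629 hr


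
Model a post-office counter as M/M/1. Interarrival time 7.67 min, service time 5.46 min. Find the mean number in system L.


λ = 60/7.67 = 7.8227 /hr
μ = 60/5.46 = 10.9890 /hr
ρ = λ/μ = 7.8227/10.9890 = 0.7119
L = ρ/(1−ρ) = 0.7119/0.2881 = 2.4706

Final: 2.4706


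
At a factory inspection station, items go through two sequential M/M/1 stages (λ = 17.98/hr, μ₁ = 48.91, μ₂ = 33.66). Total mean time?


Each node sees arrival rate λ = 17.98/hr (tandem ⇒ throughput preserved).
W₁ = 1/(μ₁−λ) = 1/(48.91−17.98) = 0.03233 hr
W₂ = 1/(μ₂−λ) = 1/(33.66−17.98) = 0.06378 hr
W_total = W₁ + W₂ = 0.03233 + 0.06378 = 0.09611 hr

Final: 0.09611 hr


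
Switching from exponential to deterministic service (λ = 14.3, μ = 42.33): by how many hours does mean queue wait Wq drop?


ρ = 14.3/42.33 = 0.3378
Wq(M/M/1) = ρ/(μ−λ) = 0.3378/28.03 = 0.01205 hr
Wq(M/D/1) = ρ/(2(μ−λ)) = 0.006026 hr
Savings = 0.01205 − 0.006026 = 0.006026 hr

Final: 0.006026 hr


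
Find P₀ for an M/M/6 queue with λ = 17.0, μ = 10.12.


a = λ/μ = 17.0/10.12 = 1.6798; ρ = a/c = 0.2800
Σ_{k=0}^{5} a^k/k! (terms k=0..5) = 1.00000 + 1.67984 + 1.41093 + 0.79005 + 0.33179 + 0.11147 = 5.32409
Tail: a^6/(6!(1−ρ)) = 22.47038/(720·0.7200) = 0.04334
P₀ = 1/(5.32409 + 0.04334) = 1/5.36743 = 0.186309

Final: 0.186309


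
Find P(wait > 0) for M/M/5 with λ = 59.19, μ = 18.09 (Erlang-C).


a = λ/μ = 3.2720; ρ = a/5 = 0.6544
P₀ = 0.034152 (from M/M/c formula)
C(c,a) = [a^c/(c!(1−ρ))]·P₀ = [375.01520/(120·0.3456)]·0.034152
= 9.04247·0.034152 = 0.308816

Final: 0.308816


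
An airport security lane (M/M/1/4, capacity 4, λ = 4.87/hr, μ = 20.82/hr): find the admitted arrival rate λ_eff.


ρ = 0.2339; P_K = (1−ρ)ρ^4/(1−ρ^5) = 0.002295
λ_eff = λ(1 − P_K) = 4.87·(1 − 0.002295) = 4.87·0.997705 = 4.8588 /hr

Final: 4.8588 /hr
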